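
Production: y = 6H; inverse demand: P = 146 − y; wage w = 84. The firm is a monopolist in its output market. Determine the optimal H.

Marginal revenue from the inverse demand is MR = 146 − 2y.
The marginal product is MP_H = 6.
A monopolist hires until marginal revenue product equals the wage: MR·MP_H = w.
(146 − 12H)·6 = 84, so H = 11.

H* = 11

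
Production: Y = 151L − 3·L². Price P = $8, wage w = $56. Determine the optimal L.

L* = 24

The marginal product of L is MP_L = 151 − 6L.
A price-taking firm hires until the value of the marginal product equals the wage: P·MP_L = w, so 8·(151 − 6L) = 56.
Then 151 − 6L = 7, giving L = 24.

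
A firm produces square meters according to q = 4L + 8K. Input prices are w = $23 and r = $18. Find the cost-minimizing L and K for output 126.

The inputs are perfect substitutes, so the firm uses whichever has the lower cost per unit of output.
Cost per unit of output via L is w/4 = 5.75; via K it is r/8 = 2.25. K is cheaper.
Producing q = 126 with K alone: L = 0, K = 15.75.

L* = 0, K* = 15.75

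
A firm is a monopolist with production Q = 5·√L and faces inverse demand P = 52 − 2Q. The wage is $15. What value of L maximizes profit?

Marginal revenue from the inverse demand is MR = 52 − 4Q.
The marginal product is MP_L = 2.5·L^(-1/2).
A monopolist hires until marginal revenue product equals the wage: MR·MP_L = w.
At L, Q = 5·√L. Substituting and solving: (52 − 20·√L)·2.5·L^(-1/2) = 15 gives L = 4.

L* = 4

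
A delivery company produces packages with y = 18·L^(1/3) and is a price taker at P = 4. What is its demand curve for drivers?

MP_L = (1/3)·18·L^(-2/3) = 6·L^(-2/3).
Setting P·MP_L = w: 24·L^(-2/3) = w.
Solving for L: L^(-2/3) = w/24, so L = (24/w)^(3/2).

L(w) = (24/w)^(3/2)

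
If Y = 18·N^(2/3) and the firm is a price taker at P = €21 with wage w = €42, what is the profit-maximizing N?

MP_N = (2/3)·18·N^(-1/3) = 12·N^(-1/3).
Profit maximization for a price taker requires P·MP_N = w: 21·12·N^(-1/3) = 42.
So N^(-1/3) = 1/6, which gives N = 216.

N* = 216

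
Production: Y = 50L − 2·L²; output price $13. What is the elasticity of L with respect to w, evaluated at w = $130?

ε = -0.25

From P·MP_L = w with MP_L = 50 − 4L, labor demand is L(w) = (50 − w/13)/4.
dL/dw = −1/(52) = -1/52.
At w = 130, L = 10, so ε = (dL/dw)·(w/L) = (-1/52)·(130/10) = -0.25.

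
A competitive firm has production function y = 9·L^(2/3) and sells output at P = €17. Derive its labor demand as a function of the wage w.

MP_L = (2/3)·9·L^(-1/3) = 6·L^(-1/3).
Setting P·MP_L = w: 102·L^(-1/3) = w.
Solving for L: L^(-1/3) = w/102, so L = (102/w)^(3).

L(w) = 1061208/w³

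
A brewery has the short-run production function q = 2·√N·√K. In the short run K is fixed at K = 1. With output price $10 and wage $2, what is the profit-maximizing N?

With K = 1, MP_N = (1/2)·2·N^(-1/2)·1^(1/2) = N^(-1/2).
Profit maximization for a price taker requires P·MP_N = w: 10·N^(-1/2) = 2.
So N^(-1/2) = 0.2, which gives N = 25.

N* = 25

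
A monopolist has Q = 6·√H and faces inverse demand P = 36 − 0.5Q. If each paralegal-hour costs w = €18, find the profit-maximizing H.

Marginal revenue from the inverse demand is MR = 36 − Q.
The marginal product is MP_H = 3·H^(-1/2).
A monopolist hires until marginal revenue product equals the wage: MR·MP_H = w.
At H, Q = 6·√H. Substituting and solving: (36 − 6·√H)·3·H^(-1/2) = 18 gives H = 9.

H* = 9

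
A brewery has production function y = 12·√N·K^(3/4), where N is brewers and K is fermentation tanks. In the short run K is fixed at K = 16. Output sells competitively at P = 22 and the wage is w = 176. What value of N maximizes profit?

N* = 36

With K = 16, MP_N = (1/2)·12·N^(-1/2)·16^(3/4) = 48·N^(-1/2).
Profit maximization for a price taker requires P·MP_N = w: 22·48·N^(-1/2) = 176.
So N^(-1/2) = 1/6, which gives N = 36.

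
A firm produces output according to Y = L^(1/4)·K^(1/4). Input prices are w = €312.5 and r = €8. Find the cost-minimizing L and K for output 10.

L* = 16, K* = 625

Cost minimization requires the marginal rate of technical substitution to equal the input-price ratio: MP_L/MP_K = w/r.
Here MP_L/MP_K = (1/4)·(K/L)/(1/4) = (K/L). Setting this equal to 312.5/8 = 39.0625 gives K = 39.0625L.
Substituting into Y = 10: L^(1/4)·(39.0625L)^(1/4) = 10.
Solving, L = 16 and K = 625.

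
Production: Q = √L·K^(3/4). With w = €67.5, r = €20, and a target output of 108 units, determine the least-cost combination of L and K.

L* = 16, K* = 81

Cost minimization requires the marginal rate of technical substitution to equal the input-price ratio: MP_L/MP_K = w/r.
Here MP_L/MP_K = (1/2)·(K/L)/(3/4) = (2/3)·(K/L). Setting this equal to 67.5/20 = 3.375 gives K = 5.0625L.
Substituting into Q = 108: L^(1/2)·(5.0625L)^(3/4) = 108.
Solving, L = 16 and K = 81.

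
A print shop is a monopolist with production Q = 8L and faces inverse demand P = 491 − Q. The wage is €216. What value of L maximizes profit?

Marginal revenue from the inverse demand is MR = 491 − 2Q.
The marginal product is MP_L = 8.
A monopolist hires until marginal revenue product equals the wage: MR·MP_L = w.
(491 − 16L)·8 = 216, so L = 29.

L* = 29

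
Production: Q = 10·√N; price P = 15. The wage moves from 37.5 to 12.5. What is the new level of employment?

From P·MP_N = w with MP_N = 5·N^(-1/2), the labor demand is N(w) = (75/w)^(2).
At w = 37.5: N = 4. At w = 12.5: N = 36.

N* = 36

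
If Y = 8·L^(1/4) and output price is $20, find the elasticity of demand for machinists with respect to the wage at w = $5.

ε = -4/3

MP_L = (1/4)·8·L^(-3/4), so P·MP_L = w gives 40·L^(-3/4) = w.
Solving, L(w) = (40/w)^(4/3). This is a constant-elasticity form: L ∝ w^(−4/3), so ε = −4/3.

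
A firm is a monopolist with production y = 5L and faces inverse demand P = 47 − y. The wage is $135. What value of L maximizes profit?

Marginal revenue from the inverse demand is MR = 47 − 2y.
The marginal product is MP_L = 5.
A monopolist hires until marginal revenue product equals the wage: MR·MP_L = w.
(47 − 10L)·5 = 135, so L = 2.

L* = 2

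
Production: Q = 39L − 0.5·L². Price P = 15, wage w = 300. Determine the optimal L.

The marginal product of L is MP_L = 39 − L.
A price-taking firm hires until the value of the marginal product equals the wage: P·MP_L = w, so 15·(39 − L) = 300.
Then 39 − L = 20, giving L = 19.

L* = 19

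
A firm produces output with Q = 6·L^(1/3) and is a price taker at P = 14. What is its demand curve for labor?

MP_L = (1/3)·6·L^(-2/3) = 2·L^(-2/3).
Setting P·MP_L = w: 28·L^(-2/3) = w.
Solving for L: L^(-2/3) = w/28, so L = (28/w)^(3/2).

L(w) = (28/w)^(3/2)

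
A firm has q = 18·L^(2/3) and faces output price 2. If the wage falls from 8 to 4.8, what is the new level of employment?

L* = 125

From P·MP_L = w with MP_L = 12·L^(-1/3), the labor demand is L(w) = (24/w)^(3).
At w = 8: L = 27. At w = 4.8: L = 125.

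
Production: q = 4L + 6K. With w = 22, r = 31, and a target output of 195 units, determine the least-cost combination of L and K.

The inputs are perfect substitutes, so the firm uses whichever has the lower cost per unit of output.
Cost per unit of output via L is w/4 = 5.5; via K it is r/6 = 31/6. K is cheaper.
Producing q = 195 with K alone: L = 0, K = 32.5.

L* = 0, K* = 32.5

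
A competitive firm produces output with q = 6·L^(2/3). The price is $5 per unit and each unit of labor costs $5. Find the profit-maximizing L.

MP_L = (2/3)·6·L^(-1/3) = 4·L^(-1/3).
Profit maximization for a price taker requires P·MP_L = w: 5·4·L^(-1/3) = 5.
So L^(-1/3) = 0.25, which gives L = 64.

L* = 64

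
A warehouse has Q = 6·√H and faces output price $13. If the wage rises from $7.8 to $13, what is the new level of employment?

From P·MP_H = w with MP_H = 3·H^(-1/2), the labor demand is H(w) = (39/w)^(2).
At w = 7.8: H = 25. At w = 13: H = 9.

H* = 9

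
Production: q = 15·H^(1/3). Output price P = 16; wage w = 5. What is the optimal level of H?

MP_H = (1/3)·15·H^(-2/3) = 5·H^(-2/3).
Profit maximization for a price taker requires P·MP_H = w: 16·5·H^(-2/3) = 5.
So H^(-2/3) = 0.0625, which gives H = 64.

H* = 64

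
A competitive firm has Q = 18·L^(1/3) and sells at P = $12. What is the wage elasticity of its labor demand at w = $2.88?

ε = -1.5

MP_L = (1/3)·18·L^(-2/3), so P·MP_L = w gives 72·L^(-2/3) = w.
Solving, L(w) = (72/w)^(3/2). This is a constant-elasticity form: L ∝ w^(−3/2), so ε = −3/2.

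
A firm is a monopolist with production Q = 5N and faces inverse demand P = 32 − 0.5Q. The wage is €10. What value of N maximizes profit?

N* = 6

Marginal revenue from the inverse demand is MR = 32 − Q.
The marginal product is MP_N = 5.
A monopolist hires until marginal revenue product equals the wage: MR·MP_N = w.
(32 − 5N)·5 = 10, so N = 6.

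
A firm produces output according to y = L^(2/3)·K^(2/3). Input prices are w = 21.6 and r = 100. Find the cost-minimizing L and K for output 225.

Cost minimization requires the marginal rate of technical substitution to equal the input-price ratio: MP_L/MP_K = w/r.
Here MP_L/MP_K = (2/3)·(K/L)/(2/3) = (K/L). Setting this equal to 21.6/100 = 0.216 gives K = 0.216L.
Substituting into y = 225: L^(2/3)·(0.216L)^(2/3) = 225.
Solving, L = 125 and K = 27.

L* = 125, K* = 27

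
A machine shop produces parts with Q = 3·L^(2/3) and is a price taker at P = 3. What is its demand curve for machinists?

MP_L = (2/3)·3·L^(-1/3) = 2·L^(-1/3).
Setting P·MP_L = w: 6·L^(-1/3) = w.
Solving for L: L^(-1/3) = w/6, so L = (6/w)^(3).

L(w) = 216/w³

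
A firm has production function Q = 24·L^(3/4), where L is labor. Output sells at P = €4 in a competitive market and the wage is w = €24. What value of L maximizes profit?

L* = 81

MP_L = (3/4)·24·L^(-1/4) = 18·L^(-1/4).
Profit maximization for a price taker requires P·MP_L = w: 4·18·L^(-1/4) = 24.
So L^(-1/4) = 1/3, which gives L = 81.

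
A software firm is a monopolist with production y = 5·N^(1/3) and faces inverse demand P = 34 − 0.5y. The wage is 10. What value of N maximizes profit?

Marginal revenue from the inverse demand is MR = 34 − y.
The marginal product is MP_N = (5/3)·N^(-2/3).
A monopolist hires until marginal revenue product equals the wage: MR·MP_N = w.
At N, y = 5·N^(1/3). Substituting and solving: (34 − 5·N^(1/3))·(5/3)·N^(-2/3) = 10 gives N = 8.

N* = 8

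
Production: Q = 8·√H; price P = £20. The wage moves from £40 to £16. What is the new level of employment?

H* = 25

From P·MP_H = w with MP_H = 4·H^(-1/2), the labor demand is H(w) = (80/w)^(2).
At w = 40: H = 4. At w = 16: H = 25.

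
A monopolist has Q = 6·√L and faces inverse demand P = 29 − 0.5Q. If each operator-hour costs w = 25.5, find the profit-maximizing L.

L* = 4

Marginal revenue from the inverse demand is MR = 29 − Q.
The marginal product is MP_L = 3·L^(-1/2).
A monopolist hires until marginal revenue product equals the wage: MR·MP_L = w.
At L, Q = 6·√L. Substituting and solving: (29 − 6·√L)·3·L^(-1/2) = 25.5 gives L = 4.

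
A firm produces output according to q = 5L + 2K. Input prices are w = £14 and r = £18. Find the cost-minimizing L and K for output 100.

L* = 20, K* = 0

The inputs are perfect substitutes, so the firm uses whichever has the lower cost per unit of output.
Cost per unit of output via L is w/5 = 2.8; via K it is r/2 = 9. L is cheaper.
Producing q = 100 with L alone: L = 20, K = 0.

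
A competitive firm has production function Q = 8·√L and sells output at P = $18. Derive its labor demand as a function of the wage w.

MP_L = (1/2)·8·L^(-1/2) = 4·L^(-1/2).
Setting P·MP_L = w: 72·L^(-1/2) = w.
Solving for L: L^(-1/2) = w/72, so L = (72/w)^(2).

L(w) = 5184/w²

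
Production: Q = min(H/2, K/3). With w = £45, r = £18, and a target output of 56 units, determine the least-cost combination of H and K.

With a fixed-proportions technology, the cost-minimizing bundle uses no slack in either input: H/2 = K/3 = Q.
So H = 2·56 = 112 and K = 3·56 = 168.

H* = 112, K* = 168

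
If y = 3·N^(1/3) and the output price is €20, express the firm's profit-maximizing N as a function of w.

MP_N = (1/3)·3·N^(-2/3) = N^(-2/3).
Setting P·MP_N = w: 20·N^(-2/3) = w.
Solving for N: N^(-2/3) = w/20, so N = (20/w)^(3/2).

N(w) = (20/w)^(3/2)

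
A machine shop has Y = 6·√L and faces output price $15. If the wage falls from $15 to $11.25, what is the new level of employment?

From P·MP_L = w with MP_L = 3·L^(-1/2), the labor demand is L(w) = (45/w)^(2).
At w = 15: L = 9. At w = 11.25: L = 16.

L* = 16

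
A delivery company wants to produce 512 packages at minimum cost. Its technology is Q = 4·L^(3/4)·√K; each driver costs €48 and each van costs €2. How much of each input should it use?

L* = 16, K* = 256

Cost minimization requires the marginal rate of technical substitution to equal the input-price ratio: MP_L/MP_K = w/r.
Here MP_L/MP_K = (3/4)·(K/L)/(1/2) = 1.5·(K/L). Setting this equal to 48/2 = 24 gives K = 16L.
Substituting into Q = 512: 4·L^(3/4)·(16L)^(1/2) = 512.
Solving, L = 16 and K = 256.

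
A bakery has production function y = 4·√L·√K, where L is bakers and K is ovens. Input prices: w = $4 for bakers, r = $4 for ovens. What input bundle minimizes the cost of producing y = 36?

Cost minimization requires the marginal rate of technical substitution to equal the input-price ratio: MP_L/MP_K = w/r.
Here MP_L/MP_K = (1/2)·(K/L)/(1/2) = (K/L). Setting this equal to 4/4 = 1 gives K = L.
Substituting into y = 36: 4·L^(1/2)·(L)^(1/2) = 36.
Solving, L = 9 and K = 9.

L* = 9, K* = 9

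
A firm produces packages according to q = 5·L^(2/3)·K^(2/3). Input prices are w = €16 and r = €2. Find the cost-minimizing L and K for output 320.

L* = 8, K* = 64

Cost minimization requires the marginal rate of technical substitution to equal the input-price ratio: MP_L/MP_K = w/r.
Here MP_L/MP_K = (2/3)·(K/L)/(2/3) = (K/L). Setting this equal to 16/2 = 8 gives K = 8L.
Substituting into q = 320: 5·L^(2/3)·(8L)^(2/3) = 320.
Solving, L = 8 and K = 64.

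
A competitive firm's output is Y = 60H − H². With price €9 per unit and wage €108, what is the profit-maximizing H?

The marginal product of H is MP_H = 60 − 2H.
A price-taking firm hires until the value of the marginal product equals the wage: P·MP_H = w, so 9·(60 − 2H) = 108.
Then 60 − 2H = 12, giving H = 24.

H* = 24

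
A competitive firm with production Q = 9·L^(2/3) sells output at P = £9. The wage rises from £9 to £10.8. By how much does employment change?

ΔL = -91

From P·MP_L = w with MP_L = 6·L^(-1/3), the labor demand is L(w) = (54/w)^(3).
At w = 9: L = 216. At w = 10.8: L = 125.
ΔL = 125 − 216 = -91.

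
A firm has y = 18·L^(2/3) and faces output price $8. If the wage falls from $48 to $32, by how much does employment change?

ΔL = 19

From P·MP_L = w with MP_L = 12·L^(-1/3), the labor demand is L(w) = (96/w)^(3).
At w = 48: L = 8. At w = 32: L = 27.
ΔL = 27 − 8 = 19.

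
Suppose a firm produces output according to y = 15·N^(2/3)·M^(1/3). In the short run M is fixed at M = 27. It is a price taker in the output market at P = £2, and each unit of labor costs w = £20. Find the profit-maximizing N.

N* = 27

With M = 27, MP_N = (2/3)·15·N^(-1/3)·27^(1/3) = 30·N^(-1/3).
Profit maximization for a price taker requires P·MP_N = w: 2·30·N^(-1/3) = 20.
So N^(-1/3) = 1/3, which gives N = 27.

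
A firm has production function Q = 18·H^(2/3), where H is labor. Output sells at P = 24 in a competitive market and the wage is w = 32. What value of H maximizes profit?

H* = 729

MP_H = (2/3)·18·H^(-1/3) = 12·H^(-1/3).
Profit maximization for a price taker requires P·MP_H = w: 24·12·H^(-1/3) = 32.
So H^(-1/3) = 1/9, which gives H = 729.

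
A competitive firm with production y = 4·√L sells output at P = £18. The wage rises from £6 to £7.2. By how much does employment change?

From P·MP_L = w with MP_L = 2·L^(-1/2), the labor demand is L(w) = (36/w)^(2).
At w = 6: L = 36. At w = 7.2: L = 25.
ΔL = 25 − 36 = -11.

ΔL = -11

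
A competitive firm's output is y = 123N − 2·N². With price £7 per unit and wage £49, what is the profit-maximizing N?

N* = 29

The marginal product of N is MP_N = 123 − 4N.
A price-taking firm hires until the value of the marginal product equals the wage: P·MP_N = w, so 7·(123 − 4N) = 49.
Then 123 − 4N = 7, giving N = 29.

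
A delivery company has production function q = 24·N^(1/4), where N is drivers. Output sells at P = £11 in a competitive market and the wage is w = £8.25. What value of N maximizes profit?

MP_N = (1/4)·24·N^(-3/4) = 6·N^(-3/4).
Profit maximization for a price taker requires P·MP_N = w: 11·6·N^(-3/4) = 8.25.
So N^(-3/4) = 0.125, which gives N = 16.

N* = 16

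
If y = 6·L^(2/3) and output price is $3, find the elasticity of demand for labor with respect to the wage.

MP_L = (2/3)·6·L^(-1/3), so P·MP_L = w gives 12·L^(-1/3) = w.
Solving, L(w) = (12/w)^(3). This is a constant-elasticity form: L ∝ w^(−3), so ε = −3.

ε = -3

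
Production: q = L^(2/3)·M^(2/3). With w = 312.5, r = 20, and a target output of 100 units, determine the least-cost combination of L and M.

Cost minimization requires the marginal rate of technical substitution to equal the input-price ratio: MP_L/MP_M = w/r.
Here MP_L/MP_M = (2/3)·(M/L)/(2/3) = (M/L). Setting this equal to 312.5/20 = 15.625 gives M = 15.625L.
Substituting into q = 100: L^(2/3)·(15.625L)^(2/3) = 100.
Solving, L = 8 and M = 125.

L* = 8, M* = 125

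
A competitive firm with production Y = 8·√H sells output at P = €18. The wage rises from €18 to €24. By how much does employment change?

From P·MP_H = w with MP_H = 4·H^(-1/2), the labor demand is H(w) = (72/w)^(2).
At w = 18: H = 16. At w = 24: H = 9.
ΔH = 9 − 16 = -7.

ΔH = -7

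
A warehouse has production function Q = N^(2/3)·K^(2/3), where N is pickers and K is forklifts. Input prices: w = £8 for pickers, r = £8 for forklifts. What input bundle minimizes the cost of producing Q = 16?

Cost minimization requires the marginal rate of technical substitution to equal the input-price ratio: MP_N/MP_K = w/r.
Here MP_N/MP_K = (2/3)·(K/N)/(2/3) = (K/N). Setting this equal to 8/8 = 1 gives K = N.
Substituting into Q = 16: N^(2/3)·(N)^(2/3) = 16.
Solving, N = 8 and K = 8.

N* = 8, K* = 8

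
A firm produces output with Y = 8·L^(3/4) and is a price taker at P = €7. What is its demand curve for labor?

MP_L = (3/4)·8·L^(-1/4) = 6·L^(-1/4).
Setting P·MP_L = w: 42·L^(-1/4) = w.
Solving for L: L^(-1/4) = w/42, so L = (42/w)^(4).

L(w) = 3111696/w^(4)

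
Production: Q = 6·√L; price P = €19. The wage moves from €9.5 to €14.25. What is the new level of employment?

L* = 16

From P·MP_L = w with MP_L = 3·L^(-1/2), the labor demand is L(w) = (57/w)^(2).
At w = 9.5: L = 36. At w = 14.25: L = 16.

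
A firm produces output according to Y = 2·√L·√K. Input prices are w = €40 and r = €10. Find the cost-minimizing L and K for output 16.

L* = 4, K* = 16

Cost minimization requires the marginal rate of technical substitution to equal the input-price ratio: MP_L/MP_K = w/r.
Here MP_L/MP_K = (1/2)·(K/L)/(1/2) = (K/L). Setting this equal to 40/10 = 4 gives K = 4L.
Substituting into Y = 16: 2·L^(1/2)·(4L)^(1/2) = 16.
Solving, L = 4 and K = 16.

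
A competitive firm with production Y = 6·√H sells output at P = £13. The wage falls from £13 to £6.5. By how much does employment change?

From P·MP_H = w with MP_H = 3·H^(-1/2), the labor demand is H(w) = (39/w)^(2).
At w = 13: H = 9. At w = 6.5: H = 36.
ΔH = 36 − 9 = 27.

ΔH = 27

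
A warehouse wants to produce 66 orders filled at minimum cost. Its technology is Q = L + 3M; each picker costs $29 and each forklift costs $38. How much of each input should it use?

The inputs are perfect substitutes, so the firm uses whichever has the lower cost per unit of output.
Cost per unit of output via L is 29; via M it is 38/3. M is cheaper.
Producing Q = 66 with M alone: L = 0, M = 22.

L* = 0, M* = 22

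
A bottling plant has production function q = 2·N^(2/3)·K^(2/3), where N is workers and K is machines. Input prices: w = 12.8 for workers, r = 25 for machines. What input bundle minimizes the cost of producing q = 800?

Cost minimization requires the marginal rate of technical substitution to equal the input-price ratio: MP_N/MP_K = w/r.
Here MP_N/MP_K = (2/3)·(K/N)/(2/3) = (K/N). Setting this equal to 12.8/25 = 0.512 gives K = 0.512N.
Substituting into q = 800: 2·N^(2/3)·(0.512N)^(2/3) = 800.
Solving, N = 125 and K = 64.

N* = 125, K* = 64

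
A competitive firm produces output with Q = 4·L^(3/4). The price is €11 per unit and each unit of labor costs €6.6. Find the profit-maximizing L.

L* = 625

MP_L = (3/4)·4·L^(-1/4) = 3·L^(-1/4).
Profit maximization for a price taker requires P·MP_L = w: 11·3·L^(-1/4) = 6.6.
So L^(-1/4) = 0.2, which gives L = 625.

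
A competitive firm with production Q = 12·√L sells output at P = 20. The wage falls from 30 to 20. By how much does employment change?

ΔL = 20

From P·MP_L = w with MP_L = 6·L^(-1/2), the labor demand is L(w) = (120/w)^(2).
At w = 30: L = 16. At w = 20: L = 36.
ΔL = 36 − 16 = 20.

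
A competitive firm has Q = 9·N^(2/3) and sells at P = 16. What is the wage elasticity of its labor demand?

MP_N = (2/3)·9·N^(-1/3), so P·MP_N = w gives 96·N^(-1/3) = w.
Solving, N(w) = (96/w)^(3). This is a constant-elasticity form: N ∝ w^(−3), so ε = −3.

ε = -3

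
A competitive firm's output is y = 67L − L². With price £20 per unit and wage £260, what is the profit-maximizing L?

The marginal product of L is MP_L = 67 − 2L.
A price-taking firm hires until the value of the marginal product equals the wage: P·MP_L = w, so 20·(67 − 2L) = 260.
Then 67 − 2L = 13, giving L = 27.

L* = 27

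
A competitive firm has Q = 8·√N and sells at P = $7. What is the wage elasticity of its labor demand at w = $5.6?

MP_N = (1/2)·8·N^(-1/2), so P·MP_N = w gives 28·N^(-1/2) = w.
Solving, N(w) = (28/w)^(2). This is a constant-elasticity form: N ∝ w^(−2), so ε = −2.

ε = -2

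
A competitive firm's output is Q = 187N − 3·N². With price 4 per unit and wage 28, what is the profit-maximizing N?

N* = 30

The marginal product of N is MP_N = 187 − 6N.
A price-taking firm hires until the value of the marginal product equals the wage: P·MP_N = w, so 4·(187 − 6N) = 28.
Then 187 − 6N = 7, giving N = 30.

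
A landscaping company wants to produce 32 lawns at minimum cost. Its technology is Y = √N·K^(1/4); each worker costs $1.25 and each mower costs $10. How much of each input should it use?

Cost minimization requires the marginal rate of technical substitution to equal the input-price ratio: MP_N/MP_K = w/r.
Here MP_N/MP_K = (1/2)·(K/N)/(1/4) = 2·(K/N). Setting this equal to 1.25/10 = 0.125 gives K = 0.0625N.
Substituting into Y = 32: N^(1/2)·(0.0625N)^(1/4) = 32.
Solving, N = 256 and K = 16.

N* = 256, K* = 16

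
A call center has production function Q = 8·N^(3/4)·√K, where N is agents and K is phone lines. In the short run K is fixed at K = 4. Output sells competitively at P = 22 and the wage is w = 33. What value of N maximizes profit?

N* = 4096

With K = 4, MP_N = (3/4)·8·N^(-1/4)·4^(1/2) = 12·N^(-1/4).
Profit maximization for a price taker requires P·MP_N = w: 22·12·N^(-1/4) = 33.
So N^(-1/4) = 0.125, which gives N = 4096.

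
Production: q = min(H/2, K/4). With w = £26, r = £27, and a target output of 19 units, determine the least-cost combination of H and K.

H* = 38, K* = 76

With a fixed-proportions technology, the cost-minimizing bundle uses no slack in either input: H/2 = K/4 = q.
So H = 2·19 = 38 and K = 4·19 = 76.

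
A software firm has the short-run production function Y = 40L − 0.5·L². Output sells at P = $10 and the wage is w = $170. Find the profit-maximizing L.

The marginal product of L is MP_L = 40 − L.
A price-taking firm hires until the value of the marginal product equals the wage: P·MP_L = w, so 10·(40 − L) = 170.
Then 40 − L = 17, giving L = 23.

L* = 23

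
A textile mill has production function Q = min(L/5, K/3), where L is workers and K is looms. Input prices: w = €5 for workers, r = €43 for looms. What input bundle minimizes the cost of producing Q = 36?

L* = 180, K* = 108

With a fixed-proportions technology, the cost-minimizing bundle uses no slack in either input: L/5 = K/3 = Q.
So L = 5·36 = 180 and K = 3·36 = 108.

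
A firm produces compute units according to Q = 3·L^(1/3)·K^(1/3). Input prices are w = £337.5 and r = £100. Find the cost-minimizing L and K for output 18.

L* = 8, K* = 27

Cost minimization requires the marginal rate of technical substitution to equal the input-price ratio: MP_L/MP_K = w/r.
Here MP_L/MP_K = (1/3)·(K/L)/(1/3) = (K/L). Setting this equal to 337.5/100 = 3.375 gives K = 3.375L.
Substituting into Q = 18: 3·L^(1/3)·(3.375L)^(1/3) = 18.
Solving, L = 8 and K = 27.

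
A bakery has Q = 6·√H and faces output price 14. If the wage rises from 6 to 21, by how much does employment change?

ΔH = -45

From P·MP_H = w with MP_H = 3·H^(-1/2), the labor demand is H(w) = (42/w)^(2).
At w = 6: H = 49. At w = 21: H = 4.
ΔH = 4 − 49 = -45.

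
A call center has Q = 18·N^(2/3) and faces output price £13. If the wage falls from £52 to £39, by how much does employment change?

ΔN = 37

From P·MP_N = w with MP_N = 12·N^(-1/3), the labor demand is N(w) = (156/w)^(3).
At w = 52: N = 27. At w = 39: N = 64.
ΔN = 64 − 27 = 37.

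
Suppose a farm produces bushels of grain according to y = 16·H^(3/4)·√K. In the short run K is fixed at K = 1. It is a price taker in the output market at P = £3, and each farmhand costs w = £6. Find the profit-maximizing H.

H* = 1296

With K = 1, MP_H = (3/4)·16·H^(-1/4)·1^(1/2) = 12·H^(-1/4).
Profit maximization for a price taker requires P·MP_H = w: 3·12·H^(-1/4) = 6.
So H^(-1/4) = 1/6, which gives H = 1296.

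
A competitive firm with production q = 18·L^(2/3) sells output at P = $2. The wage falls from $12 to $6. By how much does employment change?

From P·MP_L = w with MP_L = 12·L^(-1/3), the labor demand is L(w) = (24/w)^(3).
At w = 12: L = 8. At w = 6: L = 64.
ΔL = 64 − 8 = 56.

ΔL = 56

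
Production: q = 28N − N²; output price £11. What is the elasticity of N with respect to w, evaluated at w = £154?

ε = -1

From P·MP_N = w with MP_N = 28 − 2N, labor demand is N(w) = (28 − w/11)/2.
dN/dw = −1/(22) = -1/22.
At w = 154, N = 7, so ε = (dN/dw)·(w/N) = (-1/22)·(154/7) = -1.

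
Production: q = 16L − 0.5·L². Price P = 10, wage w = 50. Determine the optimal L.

L* = 11

The marginal product of L is MP_L = 16 − L.
A price-taking firm hires until the value of the marginal product equals the wage: P·MP_L = w, so 10·(16 − L) = 50.
Then 16 − L = 5, giving L = 11.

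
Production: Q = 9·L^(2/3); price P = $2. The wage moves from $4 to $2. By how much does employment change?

From P·MP_L = w with MP_L = 6·L^(-1/3), the labor demand is L(w) = (12/w)^(3).
At w = 4: L = 27. At w = 2: L = 216.
ΔL = 216 − 27 = 189.

ΔL = 189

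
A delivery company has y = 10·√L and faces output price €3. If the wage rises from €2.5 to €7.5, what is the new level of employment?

L* = 4

From P·MP_L = w with MP_L = 5·L^(-1/2), the labor demand is L(w) = (15/w)^(2).
At w = 2.5: L = 36. At w = 7.5: L = 4.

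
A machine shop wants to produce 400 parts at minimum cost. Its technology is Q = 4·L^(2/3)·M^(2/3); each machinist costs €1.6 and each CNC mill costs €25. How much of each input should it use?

L* = 125, M* = 8

Cost minimization requires the marginal rate of technical substitution to equal the input-price ratio: MP_L/MP_M = w/r.
Here MP_L/MP_M = (2/3)·(M/L)/(2/3) = (M/L). Setting this equal to 1.6/25 = 0.064 gives M = 0.064L.
Substituting into Q = 400: 4·L^(2/3)·(0.064L)^(2/3) = 400.
Solving, L = 125 and M = 8.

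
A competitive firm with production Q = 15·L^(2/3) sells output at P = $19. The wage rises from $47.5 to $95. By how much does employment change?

From P·MP_L = w with MP_L = 10·L^(-1/3), the labor demand is L(w) = (190/w)^(3).
At w = 47.5: L = 64. At w = 95: L = 8.
ΔL = 8 − 64 = -56.

ΔL = -56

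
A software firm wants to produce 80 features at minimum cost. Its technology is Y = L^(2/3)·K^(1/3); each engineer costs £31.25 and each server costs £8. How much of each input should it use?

L* = 64, K* = 125

Cost minimization requires the marginal rate of technical substitution to equal the input-price ratio: MP_L/MP_K = w/r.
Here MP_L/MP_K = (2/3)·(K/L)/(1/3) = 2·(K/L). Setting this equal to 31.25/8 = 3.90625 gives K = 1.953125L.
Substituting into Y = 80: L^(2/3)·(1.953125L)^(1/3) = 80.
Solving, L = 64 and K = 125.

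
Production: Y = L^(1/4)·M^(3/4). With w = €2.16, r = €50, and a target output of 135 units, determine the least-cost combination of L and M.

L* = 625, M* = 81

Cost minimization requires the marginal rate of technical substitution to equal the input-price ratio: MP_L/MP_M = w/r.
Here MP_L/MP_M = (1/4)·(M/L)/(3/4) = (1/3)·(M/L). Setting this equal to 2.16/50 = 0.0432 gives M = 0.1296L.
Substituting into Y = 135: L^(1/4)·(0.1296L)^(3/4) = 135.
Solving, L = 625 and M = 81.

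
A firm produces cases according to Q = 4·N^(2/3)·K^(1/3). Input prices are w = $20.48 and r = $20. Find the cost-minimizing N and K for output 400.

Cost minimization requires the marginal rate of technical substitution to equal the input-price ratio: MP_N/MP_K = w/r.
Here MP_N/MP_K = (2/3)·(K/N)/(1/3) = 2·(K/N). Setting this equal to 20.48/20 = 1.024 gives K = 0.512N.
Substituting into Q = 400: 4·N^(2/3)·(0.512N)^(1/3) = 400.
Solving, N = 125 and K = 64.

N* = 125, K* = 64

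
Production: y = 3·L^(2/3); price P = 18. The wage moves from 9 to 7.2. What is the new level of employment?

From P·MP_L = w with MP_L = 2·L^(-1/3), the labor demand is L(w) = (36/w)^(3).
At w = 9: L = 64. At w = 7.2: L = 125.

L* = 125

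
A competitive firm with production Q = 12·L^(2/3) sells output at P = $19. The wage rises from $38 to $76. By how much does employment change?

From P·MP_L = w with MP_L = 8·L^(-1/3), the labor demand is L(w) = (152/w)^(3).
At w = 38: L = 64. At w = 76: L = 8.
ΔL = 8 − 64 = -56.

ΔL = -56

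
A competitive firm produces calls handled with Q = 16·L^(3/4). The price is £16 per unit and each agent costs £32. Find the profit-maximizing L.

L* = 1296

MP_L = (3/4)·16·L^(-1/4) = 12·L^(-1/4).
Profit maximization for a price taker requires P·MP_L = w: 16·12·L^(-1/4) = 32.
So L^(-1/4) = 1/6, which gives L = 1296.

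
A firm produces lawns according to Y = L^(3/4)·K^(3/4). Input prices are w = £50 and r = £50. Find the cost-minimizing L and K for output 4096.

Cost minimization requires the marginal rate of technical substitution to equal the input-price ratio: MP_L/MP_K = w/r.
Here MP_L/MP_K = (3/4)·(K/L)/(3/4) = (K/L). Setting this equal to 50/50 = 1 gives K = L.
Substituting into Y = 4096: L^(3/4)·(L)^(3/4) = 4096.
Solving, L = 256 and K = 256.

L* = 256, K* = 256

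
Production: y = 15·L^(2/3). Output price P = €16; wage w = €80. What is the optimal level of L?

L* = 8

MP_L = (2/3)·15·L^(-1/3) = 10·L^(-1/3).
Profit maximization for a price taker requires P·MP_L = w: 16·10·L^(-1/3) = 80.
So L^(-1/3) = 0.5, which gives L = 8.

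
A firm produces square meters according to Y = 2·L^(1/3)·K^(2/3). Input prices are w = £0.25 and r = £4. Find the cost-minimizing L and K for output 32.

L* = 64, K* = 8

Cost minimization requires the marginal rate of technical substitution to equal the input-price ratio: MP_L/MP_K = w/r.
Here MP_L/MP_K = (1/3)·(K/L)/(2/3) = 0.5·(K/L). Setting this equal to 0.25/4 = 0.0625 gives K = 0.125L.
Substituting into Y = 32: 2·L^(1/3)·(0.125L)^(2/3) = 32.
Solving, L = 64 and K = 8.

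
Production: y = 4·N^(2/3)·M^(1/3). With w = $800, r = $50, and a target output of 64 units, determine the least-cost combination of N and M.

N* = 8, M* = 64

Cost minimization requires the marginal rate of technical substitution to equal the input-price ratio: MP_N/MP_M = w/r.
Here MP_N/MP_M = (2/3)·(M/N)/(1/3) = 2·(M/N). Setting this equal to 800/50 = 16 gives M = 8N.
Substituting into y = 64: 4·N^(2/3)·(8N)^(1/3) = 64.
Solving, N = 8 and M = 64.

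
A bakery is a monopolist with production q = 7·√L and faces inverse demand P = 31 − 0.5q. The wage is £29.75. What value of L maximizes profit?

Marginal revenue from the inverse demand is MR = 31 − q.
The marginal product is MP_L = 3.5·L^(-1/2).
A monopolist hires until marginal revenue product equals the wage: MR·MP_L = w.
At L, q = 7·√L. Substituting and solving: (31 − 7·√L)·3.5·L^(-1/2) = 29.75 gives L = 4.

L* = 4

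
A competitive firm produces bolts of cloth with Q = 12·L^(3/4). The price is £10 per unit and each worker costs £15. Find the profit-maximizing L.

MP_L = (3/4)·12·L^(-1/4) = 9·L^(-1/4).
Profit maximization for a price taker requires P·MP_L = w: 10·9·L^(-1/4) = 15.
So L^(-1/4) = 1/6, which gives L = 1296.

L* = 1296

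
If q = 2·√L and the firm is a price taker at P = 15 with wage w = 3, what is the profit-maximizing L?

L* = 25

MP_L = (1/2)·2·L^(-1/2) = L^(-1/2).
Profit maximization for a price taker requires P·MP_L = w: 15·L^(-1/2) = 3.
So L^(-1/2) = 0.2, which gives L = 25.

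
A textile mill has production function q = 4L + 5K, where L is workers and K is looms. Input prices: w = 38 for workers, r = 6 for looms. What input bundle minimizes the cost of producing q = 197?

L* = 0, K* = 39.4

The inputs are perfect substitutes, so the firm uses whichever has the lower cost per unit of output.
Cost per unit of output via L is w/4 = 9.5; via K it is r/5 = 1.2. K is cheaper.
Producing q = 197 with K alone: L = 0, K = 39.4.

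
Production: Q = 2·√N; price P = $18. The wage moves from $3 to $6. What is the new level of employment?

From P·MP_N = w with MP_N = N^(-1/2), the labor demand is N(w) = (18/w)^(2).
At w = 3: N = 36. At w = 6: N = 9.

N* = 9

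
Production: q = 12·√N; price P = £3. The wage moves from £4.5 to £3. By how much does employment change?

ΔN = 20

From P·MP_N = w with MP_N = 6·N^(-1/2), the labor demand is N(w) = (18/w)^(2).
At w = 4.5: N = 16. At w = 3: N = 36.
ΔN = 36 − 16 = 20.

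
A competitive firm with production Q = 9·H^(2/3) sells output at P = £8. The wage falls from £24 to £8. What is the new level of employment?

From P·MP_H = w with MP_H = 6·H^(-1/3), the labor demand is H(w) = (48/w)^(3).
At w = 24: H = 8. At w = 8: H = 216.

H* = 216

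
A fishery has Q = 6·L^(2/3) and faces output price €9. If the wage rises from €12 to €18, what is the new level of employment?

L* = 8

From P·MP_L = w with MP_L = 4·L^(-1/3), the labor demand is L(w) = (36/w)^(3).
At w = 12: L = 27. At w = 18: L = 8.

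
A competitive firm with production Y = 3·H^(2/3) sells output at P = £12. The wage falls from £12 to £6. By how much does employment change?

ΔH = 56

From P·MP_H = w with MP_H = 2·H^(-1/3), the labor demand is H(w) = (24/w)^(3).
At w = 12: H = 8. At w = 6: H = 64.
ΔH = 64 − 8 = 56.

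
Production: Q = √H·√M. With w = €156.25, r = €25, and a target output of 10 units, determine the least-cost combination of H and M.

H* = 4, M* = 25

Cost minimization requires the marginal rate of technical substitution to equal the input-price ratio: MP_H/MP_M = w/r.
Here MP_H/MP_M = (1/2)·(M/H)/(1/2) = (M/H). Setting this equal to 156.25/25 = 6.25 gives M = 6.25H.
Substituting into Q = 10: H^(1/2)·(6.25H)^(1/2) = 10.
Solving, H = 4 and M = 25.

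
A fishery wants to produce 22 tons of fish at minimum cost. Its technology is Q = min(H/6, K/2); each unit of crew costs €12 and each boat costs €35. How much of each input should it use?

With a fixed-proportions technology, the cost-minimizing bundle uses no slack in either input: H/6 = K/2 = Q.
So H = 6·22 = 132 and K = 2·22 = 44.

H* = 132, K* = 44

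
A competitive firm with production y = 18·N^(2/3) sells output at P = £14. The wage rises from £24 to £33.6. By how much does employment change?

ΔN = -218

From P·MP_N = w with MP_N = 12·N^(-1/3), the labor demand is N(w) = (168/w)^(3).
At w = 24: N = 343. At w = 33.6: N = 125.
ΔN = 125 − 343 = -218.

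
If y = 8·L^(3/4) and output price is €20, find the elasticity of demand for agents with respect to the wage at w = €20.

MP_L = (3/4)·8·L^(-1/4), so P·MP_L = w gives 120·L^(-1/4) = w.
Solving, L(w) = (120/w)^(4). This is a constant-elasticity form: L ∝ w^(−4), so ε = −4.

ε = -4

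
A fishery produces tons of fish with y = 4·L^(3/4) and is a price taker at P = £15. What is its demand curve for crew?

L(w) = 4100625/w^(4)

MP_L = (3/4)·4·L^(-1/4) = 3·L^(-1/4).
Setting P·MP_L = w: 45·L^(-1/4) = w.
Solving for L: L^(-1/4) = w/45, so L = (45/w)^(4).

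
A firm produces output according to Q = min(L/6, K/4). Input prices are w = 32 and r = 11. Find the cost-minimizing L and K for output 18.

With a fixed-proportions technology, the cost-minimizing bundle uses no slack in either input: L/6 = K/4 = Q.
So L = 6·18 = 108 and K = 4·18 = 72.

L* = 108, K* = 72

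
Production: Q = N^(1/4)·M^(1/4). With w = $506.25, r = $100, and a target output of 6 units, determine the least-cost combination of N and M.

N* = 16, M* = 81

Cost minimization requires the marginal rate of technical substitution to equal the input-price ratio: MP_N/MP_M = w/r.
Here MP_N/MP_M = (1/4)·(M/N)/(1/4) = (M/N). Setting this equal to 506.25/100 = 5.0625 gives M = 5.0625N.
Substituting into Q = 6: N^(1/4)·(5.0625N)^(1/4) = 6.
Solving, N = 16 and M = 81.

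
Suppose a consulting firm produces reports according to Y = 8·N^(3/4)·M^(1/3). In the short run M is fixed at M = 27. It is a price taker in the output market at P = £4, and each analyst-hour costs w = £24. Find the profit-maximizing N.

With M = 27, MP_N = (3/4)·8·N^(-1/4)·27^(1/3) = 18·N^(-1/4).
Profit maximization for a price taker requires P·MP_N = w: 4·18·N^(-1/4) = 24.
So N^(-1/4) = 1/3, which gives N = 81.

N* = 81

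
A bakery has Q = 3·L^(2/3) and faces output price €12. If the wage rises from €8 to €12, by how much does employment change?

From P·MP_L = w with MP_L = 2·L^(-1/3), the labor demand is L(w) = (24/w)^(3).
At w = 8: L = 27. At w = 12: L = 8.
ΔL = 8 − 27 = -19.

ΔL = -19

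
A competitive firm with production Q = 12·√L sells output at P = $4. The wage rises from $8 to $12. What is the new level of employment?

From P·MP_L = w with MP_L = 6·L^(-1/2), the labor demand is L(w) = (24/w)^(2).
At w = 8: L = 9. At w = 12: L = 4.

L* = 4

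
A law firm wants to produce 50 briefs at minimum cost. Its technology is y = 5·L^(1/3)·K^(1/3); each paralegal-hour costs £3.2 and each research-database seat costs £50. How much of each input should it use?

Cost minimization requires the marginal rate of technical substitution to equal the input-price ratio: MP_L/MP_K = w/r.
Here MP_L/MP_K = (1/3)·(K/L)/(1/3) = (K/L). Setting this equal to 3.2/50 = 0.064 gives K = 0.064L.
Substituting into y = 50: 5·L^(1/3)·(0.064L)^(1/3) = 50.
Solving, L = 125 and K = 8.

L* = 125, K* = 8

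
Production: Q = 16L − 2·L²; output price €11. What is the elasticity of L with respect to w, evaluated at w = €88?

ε = -1

From P·MP_L = w with MP_L = 16 − 4L, labor demand is L(w) = (16 − w/11)/4.
dL/dw = −1/(44) = -1/44.
At w = 88, L = 2, so ε = (dL/dw)·(w/L) = (-1/44)·(88/2) = -1.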